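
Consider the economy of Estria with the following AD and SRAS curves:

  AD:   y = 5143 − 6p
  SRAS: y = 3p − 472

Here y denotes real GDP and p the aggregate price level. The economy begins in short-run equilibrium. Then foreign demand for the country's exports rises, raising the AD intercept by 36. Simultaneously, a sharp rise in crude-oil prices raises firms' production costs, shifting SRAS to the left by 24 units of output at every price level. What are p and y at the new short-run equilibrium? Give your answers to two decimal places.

p = 630.56, y = 1395.67

After both shocks: AD is y = 5179 − 6p and SRAS is y = 3p − 496.
Setting them equal: 5675 = 9p, so p = 630.56.
Substituting into AD, y = 1395.67.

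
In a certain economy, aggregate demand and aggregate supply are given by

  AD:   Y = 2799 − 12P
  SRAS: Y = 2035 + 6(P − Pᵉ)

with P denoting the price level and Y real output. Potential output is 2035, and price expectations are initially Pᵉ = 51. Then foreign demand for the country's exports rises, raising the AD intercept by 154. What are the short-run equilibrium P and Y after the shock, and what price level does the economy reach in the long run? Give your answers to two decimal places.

AD shifts right: new AD is Y = 2953 − 12P. With Pᵉ = 51, SRAS is Y = 1729 + 6P.
Short run: 2953 − 12P = 1729 + 6P gives 1224 = 18P, so P = 68.00 and Y = 2953 − 12P = 2137.00.
Y = 2137.00 is above potential 2035; expectations adjust and SRAS shifts left until Y = 2035.
Long run: on the new AD curve, 2035 = 2953 − 12P gives P = 76.50.

Short run: P = 68.00, Y = 2137.00. Long run: P = 76.50.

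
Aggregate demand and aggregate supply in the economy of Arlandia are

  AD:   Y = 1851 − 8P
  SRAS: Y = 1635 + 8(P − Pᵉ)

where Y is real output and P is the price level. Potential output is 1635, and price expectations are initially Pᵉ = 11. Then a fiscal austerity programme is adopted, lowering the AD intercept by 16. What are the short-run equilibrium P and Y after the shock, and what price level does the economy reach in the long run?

AD shifts left: new AD is Y = 1835 − 8P. With Pᵉ = 11, SRAS is Y = 1547 + 8P.
Short run: 1835 − 8P = 1547 + 8P gives 288 = 16P, so P = 18 and Y = 1835 − 8·18 = 1691.
Y = 1691 is above potential 1635; expectations adjust and SRAS shifts left until Y = 1635.
Long run: on the new AD curve, 1635 = 1835 − 8P gives P = 25.

Short run: P = 18, Y = 1691. Long run: P = 25.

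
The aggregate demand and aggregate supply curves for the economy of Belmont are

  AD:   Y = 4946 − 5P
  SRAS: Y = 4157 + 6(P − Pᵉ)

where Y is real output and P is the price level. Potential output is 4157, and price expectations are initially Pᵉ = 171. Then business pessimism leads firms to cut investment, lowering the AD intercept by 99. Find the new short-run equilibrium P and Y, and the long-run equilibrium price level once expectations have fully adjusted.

Short run: P = 156, Y = 4067. Long run: P = 138.

AD shifts left: new AD is Y = 4847 − 5P. With Pᵉ = 171, SRAS is Y = 3131 + 6P.
Short run: 4847 − 5P = 3131 + 6P gives 1716 = 11P, so P = 156 and Y = 4847 − 5·156 = 4067.
Y = 4067 is below potential 4157; expectations adjust and SRAS shifts right until Y = 4157.
Long run: on the new AD curve, 4157 = 4847 − 5P gives P = 138.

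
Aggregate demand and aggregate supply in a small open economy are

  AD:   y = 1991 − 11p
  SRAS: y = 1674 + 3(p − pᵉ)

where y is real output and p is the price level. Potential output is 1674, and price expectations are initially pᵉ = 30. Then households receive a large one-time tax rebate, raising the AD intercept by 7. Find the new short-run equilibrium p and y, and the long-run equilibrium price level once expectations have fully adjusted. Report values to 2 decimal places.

AD shifts right: new AD is y = 1998 − 11p. With pᵉ = 30, SRAS is y = 1584 + 3p.
Short run: 1998 − 11p = 1584 + 3p gives 414 = 14p, so p = 29.57 and y = 1998 − 11p = 1672.71.
y = 1672.71 is below potential 1674; expectations adjust and SRAS shifts right until y = 1674.
Long run: on the new AD curve, 1674 = 1998 − 11p gives p = 29.45.

Short run: p = 29.57, y = 1672.71. Long run: p = 29.45.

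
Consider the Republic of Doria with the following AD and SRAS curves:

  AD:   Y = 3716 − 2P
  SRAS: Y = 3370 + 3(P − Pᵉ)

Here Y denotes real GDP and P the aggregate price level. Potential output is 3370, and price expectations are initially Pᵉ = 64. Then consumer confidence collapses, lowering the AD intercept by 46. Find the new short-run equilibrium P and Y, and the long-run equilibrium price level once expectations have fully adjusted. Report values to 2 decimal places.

AD shifts left: new AD is Y = 3670 − 2P. With Pᵉ = 64, SRAS is Y = 3178 + 3P.
Short run: 3670 − 2P = 3178 + 3P gives 492 = 5P, so P = 98.40 and Y = 3670 − 2P = 3473.20.
Y = 3473.20 is above potential 3370; expectations adjust and SRAS shifts left until Y = 3370.
Long run: on the new AD curve, 3370 = 3670 − 2P gives P = 150.00.

Short run: P = 98.40, Y = 3473.20. Long run: P = 150.00.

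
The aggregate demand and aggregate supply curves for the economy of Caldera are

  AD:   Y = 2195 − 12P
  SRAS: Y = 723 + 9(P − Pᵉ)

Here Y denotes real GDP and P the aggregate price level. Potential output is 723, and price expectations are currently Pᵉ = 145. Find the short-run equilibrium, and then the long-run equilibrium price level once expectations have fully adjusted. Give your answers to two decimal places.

Short run: P = 132.24, Y = 608.14. Long run: P = 122.67.

Short run: with Pᵉ = 145, SRAS is Y = 9P − 582. Setting AD = SRAS gives 2777 = 21P, so P = 132.24 and Y = 2195 − 12P = 608.14.
Output 608.14 is below potential 723, so over time expected prices fall and SRAS shifts right until Y returns to 723.
Long run: Y = 723 on the AD curve gives 723 = 2195 − 12P, so P = 122.67.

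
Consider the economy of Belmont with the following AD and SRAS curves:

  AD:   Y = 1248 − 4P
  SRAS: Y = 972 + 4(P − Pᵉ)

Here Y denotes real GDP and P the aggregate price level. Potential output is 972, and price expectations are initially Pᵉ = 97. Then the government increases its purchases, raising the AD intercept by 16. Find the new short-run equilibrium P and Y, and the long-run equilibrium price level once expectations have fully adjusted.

Short run: P = 85, Y = 924. Long run: P = 73.

AD shifts right: new AD is Y = 1264 − 4P. With Pᵉ = 97, SRAS is Y = 584 + 4P.
Short run: 1264 − 4P = 584 + 4P gives 680 = 8P, so P = 85 and Y = 1264 − 4·85 = 924.
Y = 924 is below potential 972; expectations adjust and SRAS shifts right until Y = 972.
Long run: on the new AD curve, 972 = 1264 − 4P gives P = 73.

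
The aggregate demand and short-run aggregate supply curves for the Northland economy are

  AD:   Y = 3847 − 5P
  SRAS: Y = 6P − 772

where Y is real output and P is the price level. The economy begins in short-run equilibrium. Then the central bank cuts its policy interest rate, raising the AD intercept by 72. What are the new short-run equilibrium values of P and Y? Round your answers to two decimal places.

P = 426.45, Y = 1786.73

This is a positive demand shock: AD shifts right.
New AD: Y = 3919 − 5P.
Set AD = SRAS: 3919 − 5P = 6P − 772, so 4691 = 11P and P = 426.45.
Substituting into AD, Y = 1786.73.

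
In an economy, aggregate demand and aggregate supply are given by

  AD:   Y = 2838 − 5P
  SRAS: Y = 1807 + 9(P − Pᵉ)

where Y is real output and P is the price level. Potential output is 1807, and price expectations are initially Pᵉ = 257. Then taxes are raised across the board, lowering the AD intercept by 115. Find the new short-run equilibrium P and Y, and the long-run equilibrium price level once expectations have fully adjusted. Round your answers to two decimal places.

AD shifts left: new AD is Y = 2723 − 5P. With Pᵉ = 257, SRAS is Y = 9P − 506.
Short run: 2723 − 5P = 9P − 506 gives 3229 = 14P, so P = 230.64 and Y = 2723 − 5P = 1569.79.
Y = 1569.79 is below potential 1807; expectations adjust and SRAS shifts right until Y = 1807.
Long run: on the new AD curve, 1807 = 2723 − 5P gives P = 183.20.

Short run: P = 230.64, Y = 1569.79. Long run: P = 183.20.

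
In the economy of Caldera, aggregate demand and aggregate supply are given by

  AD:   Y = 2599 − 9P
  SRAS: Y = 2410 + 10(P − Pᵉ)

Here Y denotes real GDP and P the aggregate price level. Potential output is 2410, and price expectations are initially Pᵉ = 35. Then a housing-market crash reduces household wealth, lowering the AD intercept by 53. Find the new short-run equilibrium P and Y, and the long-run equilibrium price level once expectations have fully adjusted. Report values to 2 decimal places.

AD shifts left: new AD is Y = 2546 − 9P. With Pᵉ = 35, SRAS is Y = 2060 + 10P.
Short run: 2546 − 9P = 2060 + 10P gives 486 = 19P, so P = 25.58 and Y = 2546 − 9P = 2315.79.
Y = 2315.79 is below potential 2410; expectations adjust and SRAS shifts right until Y = 2410.
Long run: on the new AD curve, 2410 = 2546 − 9P gives P = 15.11.

Short run: P = 25.58, Y = 2315.79. Long run: P = 15.11.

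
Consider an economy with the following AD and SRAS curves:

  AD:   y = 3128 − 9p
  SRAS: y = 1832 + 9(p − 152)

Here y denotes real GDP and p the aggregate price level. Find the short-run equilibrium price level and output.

Write SRAS as y = 1832 + 9p − 1368 = 464 + 9p.
Set AD = SRAS: 3128 − 9p = 464 + 9p, so 2664 = 18p and p = 148.
Then y = 3128 − 9·148 = 1796.

p = 148, y = 1796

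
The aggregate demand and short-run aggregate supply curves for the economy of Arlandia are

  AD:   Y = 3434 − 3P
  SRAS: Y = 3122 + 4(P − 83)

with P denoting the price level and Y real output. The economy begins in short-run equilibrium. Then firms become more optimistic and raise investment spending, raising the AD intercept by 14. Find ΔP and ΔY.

ΔP = +2, ΔY = +8

This is a positive demand shock: AD shifts right.
New AD: Y = 3448 − 3P.
SRAS can be written Y = 2790 + 4P.
Set AD = SRAS: 3448 − 3P = 2790 + 4P, so 658 = 7P and P = 94.
Y = 3448 − 3·94 = 3166.
Initially P = 92, Y = 3158, so ΔP = +2 and ΔY = +8.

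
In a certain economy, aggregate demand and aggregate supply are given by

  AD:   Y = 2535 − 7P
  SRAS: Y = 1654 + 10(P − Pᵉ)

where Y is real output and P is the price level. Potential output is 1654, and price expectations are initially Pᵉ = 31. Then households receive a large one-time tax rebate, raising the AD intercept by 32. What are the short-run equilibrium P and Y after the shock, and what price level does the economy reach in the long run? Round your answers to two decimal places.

AD shifts right: new AD is Y = 2567 − 7P. With Pᵉ = 31, SRAS is Y = 1344 + 10P.
Short run: 2567 − 7P = 1344 + 10P gives 1223 = 17P, so P = 71.94 and Y = 2567 − 7P = 2063.41.
Y = 2063.41 is above potential 1654; expectations adjust and SRAS shifts left until Y = 1654.
Long run: on the new AD curve, 1654 = 2567 − 7P gives P = 130.43.

Short run: P = 71.94, Y = 2063.41. Long run: P = 130.43.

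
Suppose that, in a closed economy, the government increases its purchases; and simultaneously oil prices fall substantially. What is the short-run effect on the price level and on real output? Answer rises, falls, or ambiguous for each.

The first event is a positive demand shock: AD shifts right, which by itself pushes P up and Y up.
The second is a favourable supply shock: SRAS shifts right, which by itself pushes P down and Y up.
The two shocks push P in opposite directions, so the effect on P is ambiguous. Both shocks push Y up, so Y rises.

Price level: ambiguous; output: rises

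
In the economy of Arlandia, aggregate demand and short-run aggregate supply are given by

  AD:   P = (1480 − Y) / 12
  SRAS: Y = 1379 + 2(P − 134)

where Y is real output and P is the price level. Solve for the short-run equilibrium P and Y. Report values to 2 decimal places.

P = 26.36, Y = 1163.71

Write SRAS as Y = 1379 + 2P − 268 = 1111 + 2P.
Rearrange AD to Y = 1480 − 12P.
Set AD = SRAS: 1480 − 12P = 1111 + 2P, so 369 = 14P and P = 26.36.
Substituting into AD, Y = 1480 − 12P = 1163.71.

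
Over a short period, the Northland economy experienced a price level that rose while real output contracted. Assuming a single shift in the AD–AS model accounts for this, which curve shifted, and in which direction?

SRAS shifted left

P rose and Y fell. An AD shift moves P and Y in the same direction; an SRAS shift moves them in opposite directions.
Here P and Y moved in opposite directions, so the SRAS curve shifted.
Since Y fell, SRAS shifted left.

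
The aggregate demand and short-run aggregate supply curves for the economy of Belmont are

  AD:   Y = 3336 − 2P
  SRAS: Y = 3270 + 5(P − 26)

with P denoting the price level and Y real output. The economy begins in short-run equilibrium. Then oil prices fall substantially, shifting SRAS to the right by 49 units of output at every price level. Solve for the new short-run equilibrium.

This is a positive supply shock: SRAS shifts right.
New SRAS: Y = 3189 + 5P.
Set AD = SRAS: 3336 − 2P = 3189 + 5P, so 147 = 7P and P = 21.
Y = 3336 − 2·21 = 3294.

P = 21, Y = 3294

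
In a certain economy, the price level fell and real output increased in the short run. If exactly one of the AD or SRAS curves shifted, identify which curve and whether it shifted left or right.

SRAS shifted right

P fell and Y rose. An AD shift moves P and Y in the same direction; an SRAS shift moves them in opposite directions.
Here P and Y moved in opposite directions, so the SRAS curve shifted.
Since Y rose, SRAS shifted right.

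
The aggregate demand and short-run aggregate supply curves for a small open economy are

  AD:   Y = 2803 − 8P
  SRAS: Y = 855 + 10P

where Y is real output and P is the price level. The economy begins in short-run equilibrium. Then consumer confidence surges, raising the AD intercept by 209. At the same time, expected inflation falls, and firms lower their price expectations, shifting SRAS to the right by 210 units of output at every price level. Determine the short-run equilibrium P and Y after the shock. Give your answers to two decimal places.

P = 108.17, Y = 2146.67

After both shocks: AD is Y = 3012 − 8P and SRAS is Y = 1065 + 10P.
Setting them equal: 1947 = 18P, so P = 108.17.
Substituting into AD, Y = 2146.67.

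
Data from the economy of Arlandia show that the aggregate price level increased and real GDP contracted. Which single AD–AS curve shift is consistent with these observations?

P rose and Y fell. An AD shift moves P and Y in the same direction; an SRAS shift moves them in opposite directions.
Here P and Y moved in opposite directions, so the SRAS curve shifted.
Since Y fell, SRAS shifted left.

SRAS shifted left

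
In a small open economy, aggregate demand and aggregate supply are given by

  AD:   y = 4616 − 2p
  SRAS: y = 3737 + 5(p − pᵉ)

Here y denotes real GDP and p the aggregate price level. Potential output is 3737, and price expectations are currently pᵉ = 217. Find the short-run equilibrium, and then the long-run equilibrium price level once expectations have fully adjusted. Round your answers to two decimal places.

Short run: with pᵉ = 217, SRAS is y = 2652 + 5p. Setting AD = SRAS gives 1964 = 7p, so p = 280.57 and y = 4616 − 2p = 4054.86.
Output 4054.86 is above potential 3737, so over time expected prices rise and SRAS shifts left until y returns to 3737.
Long run: y = 3737 on the AD curve gives 3737 = 4616 − 2p, so p = 439.50.

Short run: p = 280.57, y = 4054.86. Long run: p = 439.50.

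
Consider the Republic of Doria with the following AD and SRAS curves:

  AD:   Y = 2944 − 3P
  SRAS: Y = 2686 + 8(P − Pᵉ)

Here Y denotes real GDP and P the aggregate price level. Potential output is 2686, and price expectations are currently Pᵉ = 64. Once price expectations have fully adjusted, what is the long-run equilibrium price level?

Long-run P = 86

Short run: with Pᵉ = 64, SRAS is Y = 2174 + 8P. Setting AD = SRAS gives 770 = 11P, so P = 70 and Y = 2944 − 3·70 = 2734.
Output 2734 is above potential 2686, so over time expected prices rise and SRAS shifts left until Y returns to 2686.
Long run: Y = 2686 on the AD curve gives 2686 = 2944 − 3P, so P = 86.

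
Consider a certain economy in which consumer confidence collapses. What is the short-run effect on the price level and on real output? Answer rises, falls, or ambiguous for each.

Price level: falls; output: falls

This is a negative demand shock: AD shifts left.
Moving along the upward-sloping SRAS curve, P falls and Y falls.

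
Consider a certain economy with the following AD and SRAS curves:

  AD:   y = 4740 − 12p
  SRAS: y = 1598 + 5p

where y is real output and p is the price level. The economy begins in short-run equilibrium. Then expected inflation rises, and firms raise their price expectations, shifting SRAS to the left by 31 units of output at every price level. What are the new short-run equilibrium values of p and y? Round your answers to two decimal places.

This is a negative supply shock: SRAS shifts left.
New SRAS: y = 1567 + 5p.
Set AD = SRAS: 4740 − 12p = 1567 + 5p, so 3173 = 17p and p = 186.65.
Substituting into AD, y = 2500.24.

p = 186.65, y = 2500.24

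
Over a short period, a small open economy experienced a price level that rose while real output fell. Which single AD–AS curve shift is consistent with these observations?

SRAS shifted left

P rose and Y fell. An AD shift moves P and Y in the same direction; an SRAS shift moves them in opposite directions.
Here P and Y moved in opposite directions, so the SRAS curve shifted.
Since Y fell, SRAS shifted left.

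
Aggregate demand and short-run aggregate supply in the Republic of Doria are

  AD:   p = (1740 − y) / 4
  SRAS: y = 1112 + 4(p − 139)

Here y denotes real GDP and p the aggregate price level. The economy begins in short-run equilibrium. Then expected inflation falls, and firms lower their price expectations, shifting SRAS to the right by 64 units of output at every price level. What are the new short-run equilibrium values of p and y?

This is a positive supply shock: SRAS shifts right.
New SRAS: y = 620 + 4p.
Set AD = SRAS: 1740 − 4p = 620 + 4p, so 1120 = 8p and p = 140.
y = 1740 − 4·140 = 1180.

p = 140, y = 1180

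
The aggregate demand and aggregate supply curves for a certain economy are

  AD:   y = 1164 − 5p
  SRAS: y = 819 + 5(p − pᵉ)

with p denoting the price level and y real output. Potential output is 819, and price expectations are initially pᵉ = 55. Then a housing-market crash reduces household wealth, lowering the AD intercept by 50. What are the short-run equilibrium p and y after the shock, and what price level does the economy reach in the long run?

AD shifts left: new AD is y = 1114 − 5p. With pᵉ = 55, SRAS is y = 544 + 5p.
Short run: 1114 − 5p = 544 + 5p gives 570 = 10p, so p = 57 and y = 1114 − 5·57 = 829.
y = 829 is above potential 819; expectations adjust and SRAS shifts left until y = 819.
Long run: on the new AD curve, 819 = 1114 − 5p gives p = 59.

Short run: p = 57, y = 829. Long run: p = 59.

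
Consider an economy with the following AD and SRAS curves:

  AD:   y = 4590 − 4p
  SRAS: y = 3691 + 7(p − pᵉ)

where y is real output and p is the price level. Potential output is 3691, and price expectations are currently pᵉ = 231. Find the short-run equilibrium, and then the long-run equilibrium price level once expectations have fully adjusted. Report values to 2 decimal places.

Short run: p = 228.73, y = 3675.09. Long run: p = 224.75.

Short run: with pᵉ = 231, SRAS is y = 2074 + 7p. Setting AD = SRAS gives 2516 = 11p, so p = 228.73 and y = 4590 − 4p = 3675.09.
Output 3675.09 is below potential 3691, so over time expected prices fall and SRAS shifts right until y returns to 3691.
Long run: y = 3691 on the AD curve gives 3691 = 4590 − 4p, so p = 224.75.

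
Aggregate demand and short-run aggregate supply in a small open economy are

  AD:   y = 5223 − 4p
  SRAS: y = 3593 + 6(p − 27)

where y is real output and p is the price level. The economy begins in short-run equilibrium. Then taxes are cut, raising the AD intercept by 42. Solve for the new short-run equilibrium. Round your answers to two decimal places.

This is a positive demand shock: AD shifts right.
New AD: y = 5265 − 4p.
SRAS can be written y = 3431 + 6p.
Set AD = SRAS: 5265 − 4p = 3431 + 6p, so 1834 = 10p and p = 183.40.
Substituting into AD, y = 4531.40.

p = 183.40, y = 4531.40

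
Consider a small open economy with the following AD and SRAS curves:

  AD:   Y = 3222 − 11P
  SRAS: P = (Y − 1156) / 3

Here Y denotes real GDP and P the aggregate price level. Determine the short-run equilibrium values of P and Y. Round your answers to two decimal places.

P = 147.57, Y = 1598.71

Rearrange SRAS to Y = 1156 + 3P.
Set AD = SRAS: 3222 − 11P = 1156 + 3P, so 2066 = 14P and P = 147.57.
Substituting into AD, Y = 3222 − 11P = 1598.71.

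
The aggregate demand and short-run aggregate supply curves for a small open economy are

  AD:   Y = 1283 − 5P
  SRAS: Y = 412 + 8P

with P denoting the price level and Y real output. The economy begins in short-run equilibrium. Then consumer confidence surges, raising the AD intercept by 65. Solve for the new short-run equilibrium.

This is a positive demand shock: AD shifts right.
New AD: Y = 1348 − 5P.
Set AD = SRAS: 1348 − 5P = 412 + 8P, so 936 = 13P and P = 72.
Y = 1348 − 5·72 = 988.

P = 72, Y = 988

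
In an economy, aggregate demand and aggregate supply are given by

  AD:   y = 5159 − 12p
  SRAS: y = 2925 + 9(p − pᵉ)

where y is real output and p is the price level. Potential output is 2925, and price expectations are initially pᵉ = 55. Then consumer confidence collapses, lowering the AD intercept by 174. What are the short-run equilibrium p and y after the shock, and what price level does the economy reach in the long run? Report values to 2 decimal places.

AD shifts left: new AD is y = 4985 − 12p. With pᵉ = 55, SRAS is y = 2430 + 9p.
Short run: 4985 − 12p = 2430 + 9p gives 2555 = 21p, so p = 121.67 and y = 4985 − 12p = 3525.00.
y = 3525.00 is above potential 2925; expectations adjust and SRAS shifts left until y = 2925.
Long run: on the new AD curve, 2925 = 4985 − 12p gives p = 171.67.

Short run: p = 121.67, y = 3525.00. Long run: p = 171.67.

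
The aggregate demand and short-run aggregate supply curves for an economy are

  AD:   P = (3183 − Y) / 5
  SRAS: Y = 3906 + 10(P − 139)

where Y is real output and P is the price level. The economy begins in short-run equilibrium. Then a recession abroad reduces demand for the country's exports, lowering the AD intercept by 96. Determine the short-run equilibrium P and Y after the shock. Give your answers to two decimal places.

P = 38.07, Y = 2896.67

This is a negative demand shock: AD shifts left.
New AD: Y = 3087 − 5P.
SRAS can be written Y = 2516 + 10P.
Set AD = SRAS: 3087 − 5P = 2516 + 10P, so 571 = 15P and P = 38.07.
Substituting into AD, Y = 2896.67.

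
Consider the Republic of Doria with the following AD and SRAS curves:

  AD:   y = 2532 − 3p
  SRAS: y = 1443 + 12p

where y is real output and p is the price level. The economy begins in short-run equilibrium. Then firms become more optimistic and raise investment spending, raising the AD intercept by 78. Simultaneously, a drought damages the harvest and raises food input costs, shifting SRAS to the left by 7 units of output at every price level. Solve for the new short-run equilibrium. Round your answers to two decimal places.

p = 78.27, y = 2375.20

After both shocks: AD is y = 2610 − 3p and SRAS is y = 1436 + 12p.
Setting them equal: 1174 = 15p, so p = 78.27.
Substituting into AD, y = 2375.20.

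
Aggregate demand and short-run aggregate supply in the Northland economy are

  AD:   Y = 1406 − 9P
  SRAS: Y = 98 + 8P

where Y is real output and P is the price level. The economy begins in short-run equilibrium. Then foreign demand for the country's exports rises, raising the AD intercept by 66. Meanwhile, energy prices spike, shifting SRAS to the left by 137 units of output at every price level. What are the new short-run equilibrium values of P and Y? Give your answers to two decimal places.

P = 88.88, Y = 672.06

After both shocks: AD is Y = 1472 − 9P and SRAS is Y = 8P − 39.
Setting them equal: 1511 = 17P, so P = 88.88.
Substituting into AD, Y = 672.06.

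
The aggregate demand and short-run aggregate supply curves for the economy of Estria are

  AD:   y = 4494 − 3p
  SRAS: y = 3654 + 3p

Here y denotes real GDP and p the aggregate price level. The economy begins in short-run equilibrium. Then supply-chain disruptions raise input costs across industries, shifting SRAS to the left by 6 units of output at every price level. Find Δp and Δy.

Δp = +1, Δy = -3

This is a negative supply shock: SRAS shifts left.
New SRAS: y = 3648 + 3p.
Set AD = SRAS: 4494 − 3p = 3648 + 3p, so 846 = 6p and p = 141.
y = 4494 − 3·141 = 4071.
Initially p = 140, y = 4074, so Δp = +1 and Δy = -3.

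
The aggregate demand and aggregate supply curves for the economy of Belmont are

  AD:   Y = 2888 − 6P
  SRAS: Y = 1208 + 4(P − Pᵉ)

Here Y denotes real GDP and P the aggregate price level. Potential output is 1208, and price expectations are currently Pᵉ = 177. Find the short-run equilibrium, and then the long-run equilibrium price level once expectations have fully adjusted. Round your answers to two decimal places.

Short run: P = 238.80, Y = 1455.20. Long run: P = 280.00.

Short run: with Pᵉ = 177, SRAS is Y = 500 + 4P. Setting AD = SRAS gives 2388 = 10P, so P = 238.80 and Y = 2888 − 6P = 1455.20.
Output 1455.20 is above potential 1208, so over time expected prices rise and SRAS shifts left until Y returns to 1208.
Long run: Y = 1208 on the AD curve gives 1208 = 2888 − 6P, so P = 280.00.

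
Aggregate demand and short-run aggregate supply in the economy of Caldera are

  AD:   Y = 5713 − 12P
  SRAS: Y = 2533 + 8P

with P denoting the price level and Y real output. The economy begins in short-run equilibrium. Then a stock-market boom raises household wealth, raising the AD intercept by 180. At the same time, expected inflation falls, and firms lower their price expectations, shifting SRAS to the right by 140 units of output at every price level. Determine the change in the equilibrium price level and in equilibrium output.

After both shocks: AD is Y = 5893 − 12P and SRAS is Y = 2673 + 8P.
Setting them equal: 3220 = 20P, so P = 161.
Y = 5893 − 12·161 = 3961.
Initially P = 159, Y = 3805, so ΔP = +2 and ΔY = +156.

ΔP = +2, ΔY = +156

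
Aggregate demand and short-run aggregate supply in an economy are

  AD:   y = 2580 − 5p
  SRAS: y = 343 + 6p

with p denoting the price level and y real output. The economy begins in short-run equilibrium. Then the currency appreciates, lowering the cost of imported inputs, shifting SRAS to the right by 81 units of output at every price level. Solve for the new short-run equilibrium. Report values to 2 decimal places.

p = 196.00, y = 1600.00

This is a positive supply shock: SRAS shifts right.
New SRAS: y = 424 + 6p.
Set AD = SRAS: 2580 − 5p = 424 + 6p, so 2156 = 11p and p = 196.00.
Substituting into AD, y = 1600.00.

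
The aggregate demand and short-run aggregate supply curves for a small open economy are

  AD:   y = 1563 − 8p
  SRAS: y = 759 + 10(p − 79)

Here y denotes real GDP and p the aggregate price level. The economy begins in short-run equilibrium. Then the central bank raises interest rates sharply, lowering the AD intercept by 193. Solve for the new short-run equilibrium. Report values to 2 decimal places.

This is a negative demand shock: AD shifts left.
New AD: y = 1370 − 8p.
SRAS can be written y = 10p − 31.
Set AD = SRAS: 1370 − 8p = 10p − 31, so 1401 = 18p and p = 77.83.
Substituting into AD, y = 747.33.

p = 77.83, y = 747.33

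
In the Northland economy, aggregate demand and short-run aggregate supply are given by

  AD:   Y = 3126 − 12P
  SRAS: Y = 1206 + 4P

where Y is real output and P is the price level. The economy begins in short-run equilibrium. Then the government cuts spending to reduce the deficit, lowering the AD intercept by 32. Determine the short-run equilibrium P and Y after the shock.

P = 118, Y = 1678

This is a negative demand shock: AD shifts left.
New AD: Y = 3094 − 12P.
Set AD = SRAS: 3094 − 12P = 1206 + 4P, so 1888 = 16P and P = 118.
Y = 3094 − 12·118 = 1678.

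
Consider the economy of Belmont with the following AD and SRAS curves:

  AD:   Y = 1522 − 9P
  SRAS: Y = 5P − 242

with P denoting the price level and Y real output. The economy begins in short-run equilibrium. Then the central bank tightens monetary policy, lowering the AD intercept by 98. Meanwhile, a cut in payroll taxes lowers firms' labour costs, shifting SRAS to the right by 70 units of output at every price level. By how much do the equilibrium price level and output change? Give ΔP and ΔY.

ΔP = -12, ΔY = +10

After both shocks: AD is Y = 1424 − 9P and SRAS is Y = 5P − 172.
Setting them equal: 1596 = 14P, so P = 114.
Y = 1424 − 9·114 = 398.
Initially P = 126, Y = 388, so ΔP = -12 and ΔY = +10.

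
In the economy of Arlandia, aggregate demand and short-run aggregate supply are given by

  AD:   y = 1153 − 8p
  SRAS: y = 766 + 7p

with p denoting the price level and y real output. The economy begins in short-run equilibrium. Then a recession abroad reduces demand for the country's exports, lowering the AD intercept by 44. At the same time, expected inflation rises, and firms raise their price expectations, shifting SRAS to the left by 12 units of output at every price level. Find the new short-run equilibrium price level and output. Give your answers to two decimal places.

p = 23.67, y = 919.67

After both shocks: AD is y = 1109 − 8p and SRAS is y = 754 + 7p.
Setting them equal: 355 = 15p, so p = 23.67.
Substituting into AD, y = 919.67.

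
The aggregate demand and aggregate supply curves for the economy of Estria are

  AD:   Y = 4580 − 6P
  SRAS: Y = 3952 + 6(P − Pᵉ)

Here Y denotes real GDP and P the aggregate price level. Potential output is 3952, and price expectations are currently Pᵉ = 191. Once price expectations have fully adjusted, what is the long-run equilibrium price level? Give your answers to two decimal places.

Long-run P = 104.67

Short run: with Pᵉ = 191, SRAS is Y = 2806 + 6P. Setting AD = SRAS gives 1774 = 12P, so P = 147.83 and Y = 4580 − 6P = 3693.00.
Output 3693.00 is below potential 3952, so over time expected prices fall and SRAS shifts right until Y returns to 3952.
Long run: Y = 3952 on the AD curve gives 3952 = 4580 − 6P, so P = 104.67.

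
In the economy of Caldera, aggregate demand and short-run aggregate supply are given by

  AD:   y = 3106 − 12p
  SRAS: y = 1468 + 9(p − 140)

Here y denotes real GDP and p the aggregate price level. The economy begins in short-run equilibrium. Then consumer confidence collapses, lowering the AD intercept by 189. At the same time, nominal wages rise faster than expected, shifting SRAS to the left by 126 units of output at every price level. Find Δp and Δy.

After both shocks: AD is y = 2917 − 12p and SRAS is y = 82 + 9p.
Setting them equal: 2835 = 21p, so p = 135.
y = 2917 − 12·135 = 1297.
Initially p = 138, y = 1450, so Δp = -3 and Δy = -153.

Δp = -3, Δy = -153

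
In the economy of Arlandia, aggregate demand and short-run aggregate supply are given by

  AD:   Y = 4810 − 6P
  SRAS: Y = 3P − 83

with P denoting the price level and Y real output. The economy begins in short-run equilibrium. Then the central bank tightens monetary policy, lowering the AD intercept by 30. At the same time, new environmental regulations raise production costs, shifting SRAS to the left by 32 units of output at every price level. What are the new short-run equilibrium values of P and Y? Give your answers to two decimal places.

P = 543.89, Y = 1516.67

After both shocks: AD is Y = 4780 − 6P and SRAS is Y = 3P − 115.
Setting them equal: 4895 = 9P, so P = 543.89.
Substituting into AD, Y = 1516.67.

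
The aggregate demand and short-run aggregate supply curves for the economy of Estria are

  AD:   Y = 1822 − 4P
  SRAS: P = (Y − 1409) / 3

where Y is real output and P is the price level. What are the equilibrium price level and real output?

Rearrange SRAS to Y = 1409 + 3P.
Set AD = SRAS: 1822 − 4P = 1409 + 3P, so 413 = 7P and P = 59.
Then Y = 1822 − 4·59 = 1586.

P = 59, Y = 1586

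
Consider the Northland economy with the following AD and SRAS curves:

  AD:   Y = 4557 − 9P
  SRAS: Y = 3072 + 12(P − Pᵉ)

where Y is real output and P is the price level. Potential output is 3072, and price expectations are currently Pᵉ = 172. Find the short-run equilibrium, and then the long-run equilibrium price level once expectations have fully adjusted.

Short run: with Pᵉ = 172, SRAS is Y = 1008 + 12P. Setting AD = SRAS gives 3549 = 21P, so P = 169 and Y = 4557 − 9·169 = 3036.
Output 3036 is below potential 3072, so over time expected prices fall and SRAS shifts right until Y returns to 3072.
Long run: Y = 3072 on the AD curve gives 3072 = 4557 − 9P, so P = 165.

Short run: P = 169, Y = 3036. Long run: P = 165.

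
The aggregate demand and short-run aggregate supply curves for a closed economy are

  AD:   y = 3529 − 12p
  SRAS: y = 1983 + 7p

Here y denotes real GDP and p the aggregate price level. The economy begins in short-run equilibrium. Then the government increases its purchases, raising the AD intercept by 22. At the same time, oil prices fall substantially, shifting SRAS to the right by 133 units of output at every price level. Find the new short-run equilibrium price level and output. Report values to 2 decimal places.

After both shocks: AD is y = 3551 − 12p and SRAS is y = 2116 + 7p.
Setting them equal: 1435 = 19p, so p = 75.53.
Substituting into AD, y = 2644.68.

p = 75.53, y = 2644.68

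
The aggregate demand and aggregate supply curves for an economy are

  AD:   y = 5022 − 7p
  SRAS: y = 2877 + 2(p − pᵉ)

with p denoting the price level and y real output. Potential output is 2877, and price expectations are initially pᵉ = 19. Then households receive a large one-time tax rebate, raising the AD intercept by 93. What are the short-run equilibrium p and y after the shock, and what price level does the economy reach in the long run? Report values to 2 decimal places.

AD shifts right: new AD is y = 5115 − 7p. With pᵉ = 19, SRAS is y = 2839 + 2p.
Short run: 5115 − 7p = 2839 + 2p gives 2276 = 9p, so p = 252.89 and y = 5115 − 7p = 3344.78.
y = 3344.78 is above potential 2877; expectations adjust and SRAS shifts left until y = 2877.
Long run: on the new AD curve, 2877 = 5115 − 7p gives p = 319.71.

Short run: p = 252.89, y = 3344.78. Long run: p = 319.71.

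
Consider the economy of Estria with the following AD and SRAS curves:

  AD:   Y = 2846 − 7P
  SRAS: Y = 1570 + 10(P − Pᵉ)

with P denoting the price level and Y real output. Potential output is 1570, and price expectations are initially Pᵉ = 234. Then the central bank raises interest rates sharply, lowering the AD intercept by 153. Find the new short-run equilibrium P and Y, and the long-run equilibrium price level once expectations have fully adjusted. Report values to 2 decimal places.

AD shifts left: new AD is Y = 2693 − 7P. With Pᵉ = 234, SRAS is Y = 10P − 770.
Short run: 2693 − 7P = 10P − 770 gives 3463 = 17P, so P = 203.71 and Y = 2693 − 7P = 1267.06.
Y = 1267.06 is below potential 1570; expectations adjust and SRAS shifts right until Y = 1570.
Long run: on the new AD curve, 1570 = 2693 − 7P gives P = 160.43.

Short run: P = 203.71, Y = 1267.06. Long run: P = 160.43.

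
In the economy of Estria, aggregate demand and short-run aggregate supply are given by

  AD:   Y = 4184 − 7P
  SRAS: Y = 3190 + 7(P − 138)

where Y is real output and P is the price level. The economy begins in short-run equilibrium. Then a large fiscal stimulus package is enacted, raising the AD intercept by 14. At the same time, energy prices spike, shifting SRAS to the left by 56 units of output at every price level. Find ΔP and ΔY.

After both shocks: AD is Y = 4198 − 7P and SRAS is Y = 2168 + 7P.
Setting them equal: 2030 = 14P, so P = 145.
Y = 4198 − 7·145 = 3183.
Initially P = 140, Y = 3204, so ΔP = +5 and ΔY = -21.

ΔP = +5, ΔY = -21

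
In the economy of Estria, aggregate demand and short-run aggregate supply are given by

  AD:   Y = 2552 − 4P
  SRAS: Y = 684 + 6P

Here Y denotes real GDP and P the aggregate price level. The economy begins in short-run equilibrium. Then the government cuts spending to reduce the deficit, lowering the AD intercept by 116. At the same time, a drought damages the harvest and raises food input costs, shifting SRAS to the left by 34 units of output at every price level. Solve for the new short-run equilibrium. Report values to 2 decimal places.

P = 178.60, Y = 1721.60

After both shocks: AD is Y = 2436 − 4P and SRAS is Y = 650 + 6P.
Setting them equal: 1786 = 10P, so P = 178.60.
Substituting into AD, Y = 1721.60.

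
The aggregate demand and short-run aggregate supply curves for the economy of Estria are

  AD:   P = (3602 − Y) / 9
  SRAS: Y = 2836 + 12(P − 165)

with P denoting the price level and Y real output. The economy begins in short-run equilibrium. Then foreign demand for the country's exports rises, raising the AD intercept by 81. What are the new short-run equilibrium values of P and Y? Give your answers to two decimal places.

P = 134.62, Y = 2471.43

This is a positive demand shock: AD shifts right.
New AD: Y = 3683 − 9P.
SRAS can be written Y = 856 + 12P.
Set AD = SRAS: 3683 − 9P = 856 + 12P, so 2827 = 21P and P = 134.62.
Substituting into AD, Y = 2471.43.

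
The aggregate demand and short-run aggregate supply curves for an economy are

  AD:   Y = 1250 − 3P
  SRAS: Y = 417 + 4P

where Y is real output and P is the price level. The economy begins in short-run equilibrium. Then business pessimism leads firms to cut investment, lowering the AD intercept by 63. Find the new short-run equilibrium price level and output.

This is a negative demand shock: AD shifts left.
New AD: Y = 1187 − 3P.
Set AD = SRAS: 1187 − 3P = 417 + 4P, so 770 = 7P and P = 110.
Y = 1187 − 3·110 = 857.

P = 110, Y = 857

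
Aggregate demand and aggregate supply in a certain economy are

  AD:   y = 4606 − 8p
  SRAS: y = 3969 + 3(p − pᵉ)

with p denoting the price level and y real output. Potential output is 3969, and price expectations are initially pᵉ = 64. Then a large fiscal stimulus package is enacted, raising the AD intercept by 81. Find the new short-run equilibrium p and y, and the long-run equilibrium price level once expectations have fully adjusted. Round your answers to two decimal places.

AD shifts right: new AD is y = 4687 − 8p. With pᵉ = 64, SRAS is y = 3777 + 3p.
Short run: 4687 − 8p = 3777 + 3p gives 910 = 11p, so p = 82.73 and y = 4687 − 8p = 4025.18.
y = 4025.18 is above potential 3969; expectations adjust and SRAS shifts left until y = 3969.
Long run: on the new AD curve, 3969 = 4687 − 8p gives p = 89.75.

Short run: p = 82.73, y = 4025.18. Long run: p = 89.75.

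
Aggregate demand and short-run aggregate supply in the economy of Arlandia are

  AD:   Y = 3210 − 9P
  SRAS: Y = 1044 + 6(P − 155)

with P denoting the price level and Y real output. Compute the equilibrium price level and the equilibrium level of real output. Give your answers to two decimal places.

Write SRAS as Y = 1044 + 6P − 930 = 114 + 6P.
Set AD = SRAS: 3210 − 9P = 114 + 6P, so 3096 = 15P and P = 206.40.
Substituting into AD, Y = 3210 − 9P = 1352.40.

P = 206.40, Y = 1352.40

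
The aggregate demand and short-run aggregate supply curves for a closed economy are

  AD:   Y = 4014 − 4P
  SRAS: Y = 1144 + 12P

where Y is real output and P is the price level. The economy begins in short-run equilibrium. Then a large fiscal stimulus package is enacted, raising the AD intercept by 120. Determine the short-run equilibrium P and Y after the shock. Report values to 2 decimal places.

This is a positive demand shock: AD shifts right.
New AD: Y = 4134 − 4P.
Set AD = SRAS: 4134 − 4P = 1144 + 12P, so 2990 = 16P and P = 186.88.
Substituting into AD, Y = 3386.50.

P = 186.88, Y = 3386.50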